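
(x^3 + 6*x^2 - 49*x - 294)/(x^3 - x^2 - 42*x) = (x + 7)/x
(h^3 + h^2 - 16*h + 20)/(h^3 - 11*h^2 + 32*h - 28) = (h + 5)/(h - 7)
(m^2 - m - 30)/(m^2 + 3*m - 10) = (m - 6)/(m - 2)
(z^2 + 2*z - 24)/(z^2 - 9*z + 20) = (z + 6)/(z - 5)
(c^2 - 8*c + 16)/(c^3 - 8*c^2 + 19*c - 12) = (c - 4)/(c^2 - 4*c + 3)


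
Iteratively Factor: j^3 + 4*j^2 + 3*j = (j + 1)*(j^2 + 3*j) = j*(j + 1)*(j + 3)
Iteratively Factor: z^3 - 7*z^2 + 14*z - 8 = (z - 2)*(z^2 - 5*z + 4) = (z - 2)*(z - 1)*(z - 4)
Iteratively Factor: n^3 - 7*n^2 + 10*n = (n - 5)*(n^2 - 2*n) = n*(n - 5)*(n - 2)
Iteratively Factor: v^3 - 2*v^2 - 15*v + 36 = (v - 3)*(v^2 + v - 12) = (v - 3)*(v + 4)*(v - 3)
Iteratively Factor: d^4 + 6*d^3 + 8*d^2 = (d)*(d^3 + 6*d^2 + 8*d) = d*(d + 4)*(d^2 + 2*d) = d*(d + 2)*(d + 4)*(d)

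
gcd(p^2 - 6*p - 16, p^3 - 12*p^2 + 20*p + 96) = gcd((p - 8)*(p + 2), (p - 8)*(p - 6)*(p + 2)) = p^2 - 6*p - 16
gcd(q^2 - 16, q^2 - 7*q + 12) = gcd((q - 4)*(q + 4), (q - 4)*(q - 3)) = q - 4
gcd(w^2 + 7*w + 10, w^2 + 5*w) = w + 5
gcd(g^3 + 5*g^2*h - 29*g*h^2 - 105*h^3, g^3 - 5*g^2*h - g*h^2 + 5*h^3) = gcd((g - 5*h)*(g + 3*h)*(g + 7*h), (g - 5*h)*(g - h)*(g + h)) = g - 5*h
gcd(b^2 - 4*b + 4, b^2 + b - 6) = b - 2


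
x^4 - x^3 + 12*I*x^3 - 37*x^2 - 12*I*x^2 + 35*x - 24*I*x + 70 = (x - 2)*(x + 1)*(x + 5*I)*(x + 7*I)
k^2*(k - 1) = k^3 - k^2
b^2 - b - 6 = (b - 3)*(b + 2)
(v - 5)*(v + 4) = v^2 - v - 20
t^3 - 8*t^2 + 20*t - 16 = (t - 4)*(t - 2)^2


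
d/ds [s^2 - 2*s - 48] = 2*s - 2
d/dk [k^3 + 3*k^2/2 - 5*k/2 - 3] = 3*k^2 + 3*k - 5/2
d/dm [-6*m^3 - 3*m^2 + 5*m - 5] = -18*m^2 - 6*m + 5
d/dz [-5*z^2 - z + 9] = -10*z - 1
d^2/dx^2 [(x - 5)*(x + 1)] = 2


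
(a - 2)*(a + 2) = a^2 - 4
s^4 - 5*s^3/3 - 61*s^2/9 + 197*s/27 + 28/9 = (s - 3)*(s - 4/3)*(s + 1/3)*(s + 7/3)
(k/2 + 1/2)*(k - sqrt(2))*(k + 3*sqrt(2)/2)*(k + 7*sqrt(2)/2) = k^4/2 + k^3/2 + 2*sqrt(2)*k^3 + k^2/4 + 2*sqrt(2)*k^2 - 21*sqrt(2)*k/4 + k/4 - 21*sqrt(2)/4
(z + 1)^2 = z^2 + 2*z + 1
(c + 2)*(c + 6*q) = c^2 + 6*c*q + 2*c + 12*q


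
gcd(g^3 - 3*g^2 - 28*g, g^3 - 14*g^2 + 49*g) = g^2 - 7*g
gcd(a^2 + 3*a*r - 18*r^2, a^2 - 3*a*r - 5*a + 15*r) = -a + 3*r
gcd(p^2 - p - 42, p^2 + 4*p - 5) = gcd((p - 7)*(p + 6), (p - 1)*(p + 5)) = 1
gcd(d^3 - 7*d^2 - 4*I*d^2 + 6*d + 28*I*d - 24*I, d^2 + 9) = 1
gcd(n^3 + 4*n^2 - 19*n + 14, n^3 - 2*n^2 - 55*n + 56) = n^2 + 6*n - 7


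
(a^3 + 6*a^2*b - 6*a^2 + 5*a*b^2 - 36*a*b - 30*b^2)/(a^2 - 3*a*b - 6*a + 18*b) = (a^2 + 6*a*b + 5*b^2)/(a - 3*b)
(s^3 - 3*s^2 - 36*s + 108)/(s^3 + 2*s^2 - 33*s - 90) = (s^2 + 3*s - 18)/(s^2 + 8*s + 15)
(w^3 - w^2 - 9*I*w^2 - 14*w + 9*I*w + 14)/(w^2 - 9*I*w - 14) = w - 1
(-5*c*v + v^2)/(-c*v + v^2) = (5*c - v)/(c - v)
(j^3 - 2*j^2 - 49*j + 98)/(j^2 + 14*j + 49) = (j^2 - 9*j + 14)/(j + 7)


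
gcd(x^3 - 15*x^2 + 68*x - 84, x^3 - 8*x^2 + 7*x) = x - 7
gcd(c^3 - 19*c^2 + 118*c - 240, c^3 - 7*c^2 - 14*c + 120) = c^2 - 11*c + 30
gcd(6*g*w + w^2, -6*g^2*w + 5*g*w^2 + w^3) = 6*g*w + w^2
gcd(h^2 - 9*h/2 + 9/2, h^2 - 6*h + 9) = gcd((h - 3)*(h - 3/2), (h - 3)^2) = h - 3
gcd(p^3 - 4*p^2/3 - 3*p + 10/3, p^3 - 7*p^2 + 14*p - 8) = p^2 - 3*p + 2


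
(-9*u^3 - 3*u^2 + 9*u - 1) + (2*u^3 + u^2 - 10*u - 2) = -7*u^3 - 2*u^2 - u - 3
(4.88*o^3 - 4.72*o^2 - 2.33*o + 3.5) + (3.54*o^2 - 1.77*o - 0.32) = 4.88*o^3 - 1.18*o^2 - 4.1*o + 3.18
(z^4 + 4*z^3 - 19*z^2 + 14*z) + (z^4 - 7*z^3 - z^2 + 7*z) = 2*z^4 - 3*z^3 - 20*z^2 + 21*z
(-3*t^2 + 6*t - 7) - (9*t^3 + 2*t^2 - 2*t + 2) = -9*t^3 - 5*t^2 + 8*t - 9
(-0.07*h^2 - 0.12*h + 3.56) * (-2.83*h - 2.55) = 0.1981*h^3 + 0.5181*h^2 - 9.7688*h - 9.078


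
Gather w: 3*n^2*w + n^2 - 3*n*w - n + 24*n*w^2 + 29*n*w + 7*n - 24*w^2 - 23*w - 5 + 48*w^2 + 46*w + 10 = n^2 + 6*n + w^2*(24*n + 24) + w*(3*n^2 + 26*n + 23) + 5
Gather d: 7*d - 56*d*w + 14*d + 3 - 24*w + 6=d*(21 - 56*w) - 24*w + 9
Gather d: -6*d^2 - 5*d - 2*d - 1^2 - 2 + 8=-6*d^2 - 7*d + 5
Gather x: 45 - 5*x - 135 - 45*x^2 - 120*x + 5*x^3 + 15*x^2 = 5*x^3 - 30*x^2 - 125*x - 90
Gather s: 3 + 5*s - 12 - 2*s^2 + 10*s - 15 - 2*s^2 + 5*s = -4*s^2 + 20*s - 24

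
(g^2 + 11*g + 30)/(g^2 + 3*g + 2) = (g^2 + 11*g + 30)/(g^2 + 3*g + 2)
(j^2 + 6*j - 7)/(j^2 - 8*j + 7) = (j + 7)/(j - 7)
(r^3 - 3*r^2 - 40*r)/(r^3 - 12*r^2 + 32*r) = (r + 5)/(r - 4)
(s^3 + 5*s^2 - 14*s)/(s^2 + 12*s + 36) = s*(s^2 + 5*s - 14)/(s^2 + 12*s + 36)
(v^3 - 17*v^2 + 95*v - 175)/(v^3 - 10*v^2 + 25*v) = (v - 7)/v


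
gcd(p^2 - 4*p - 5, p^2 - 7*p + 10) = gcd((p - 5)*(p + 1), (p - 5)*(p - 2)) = p - 5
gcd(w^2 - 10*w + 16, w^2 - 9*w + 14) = w - 2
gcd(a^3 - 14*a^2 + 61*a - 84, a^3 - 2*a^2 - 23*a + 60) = a^2 - 7*a + 12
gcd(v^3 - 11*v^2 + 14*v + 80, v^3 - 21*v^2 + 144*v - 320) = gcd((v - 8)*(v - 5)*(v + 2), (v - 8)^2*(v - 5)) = v^2 - 13*v + 40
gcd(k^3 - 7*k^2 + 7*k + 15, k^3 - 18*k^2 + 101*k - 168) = k - 3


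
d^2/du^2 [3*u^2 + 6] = 6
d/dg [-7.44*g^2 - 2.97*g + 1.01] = -14.88*g - 2.97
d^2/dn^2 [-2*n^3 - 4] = -12*n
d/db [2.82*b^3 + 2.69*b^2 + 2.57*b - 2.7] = 8.46*b^2 + 5.38*b + 2.57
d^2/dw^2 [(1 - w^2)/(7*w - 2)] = 90/(343*w^3 - 294*w^2 + 84*w - 8)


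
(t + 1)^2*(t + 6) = t^3 + 8*t^2 + 13*t + 6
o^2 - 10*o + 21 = (o - 7)*(o - 3)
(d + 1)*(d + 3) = d^2 + 4*d + 3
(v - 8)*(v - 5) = v^2 - 13*v + 40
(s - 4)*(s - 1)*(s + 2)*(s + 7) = s^4 + 4*s^3 - 27*s^2 - 34*s + 56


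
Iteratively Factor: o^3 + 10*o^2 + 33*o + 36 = (o + 3)*(o^2 + 7*o + 12) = (o + 3)^2*(o + 4)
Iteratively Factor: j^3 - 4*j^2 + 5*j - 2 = (j - 2)*(j^2 - 2*j + 1) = (j - 2)*(j - 1)*(j - 1)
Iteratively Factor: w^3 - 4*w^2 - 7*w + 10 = (w - 5)*(w^2 + w - 2) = (w - 5)*(w - 1)*(w + 2)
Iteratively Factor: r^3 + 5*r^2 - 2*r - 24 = (r + 4)*(r^2 + r - 6) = (r - 2)*(r + 4)*(r + 3)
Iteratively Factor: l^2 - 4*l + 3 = (l - 1)*(l - 3)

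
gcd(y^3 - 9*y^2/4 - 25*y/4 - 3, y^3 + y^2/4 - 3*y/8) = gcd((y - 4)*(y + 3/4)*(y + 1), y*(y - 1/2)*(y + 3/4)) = y + 3/4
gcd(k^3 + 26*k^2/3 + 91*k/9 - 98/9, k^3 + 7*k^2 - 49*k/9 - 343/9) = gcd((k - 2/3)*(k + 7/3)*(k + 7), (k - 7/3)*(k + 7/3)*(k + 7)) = k^2 + 28*k/3 + 49/3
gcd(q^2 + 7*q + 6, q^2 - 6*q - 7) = q + 1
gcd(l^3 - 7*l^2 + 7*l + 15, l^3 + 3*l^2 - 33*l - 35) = l^2 - 4*l - 5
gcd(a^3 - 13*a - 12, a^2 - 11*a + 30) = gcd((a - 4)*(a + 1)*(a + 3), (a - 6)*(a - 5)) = 1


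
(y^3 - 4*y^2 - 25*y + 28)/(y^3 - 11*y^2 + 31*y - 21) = (y + 4)/(y - 3)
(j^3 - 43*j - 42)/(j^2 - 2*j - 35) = (j^2 + 7*j + 6)/(j + 5)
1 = 1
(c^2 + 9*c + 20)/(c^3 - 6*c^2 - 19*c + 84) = (c + 5)/(c^2 - 10*c + 21)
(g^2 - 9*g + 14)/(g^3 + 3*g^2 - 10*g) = (g - 7)/(g*(g + 5))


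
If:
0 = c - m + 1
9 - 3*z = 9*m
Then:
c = -z/3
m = 1 - z/3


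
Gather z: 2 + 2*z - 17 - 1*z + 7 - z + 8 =0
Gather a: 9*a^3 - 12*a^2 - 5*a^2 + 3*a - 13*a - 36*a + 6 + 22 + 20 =9*a^3 - 17*a^2 - 46*a + 48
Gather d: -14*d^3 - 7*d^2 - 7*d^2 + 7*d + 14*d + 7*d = -14*d^3 - 14*d^2 + 28*d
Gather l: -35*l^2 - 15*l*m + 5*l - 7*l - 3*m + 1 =-35*l^2 + l*(-15*m - 2) - 3*m + 1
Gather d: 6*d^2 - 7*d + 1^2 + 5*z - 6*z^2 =6*d^2 - 7*d - 6*z^2 + 5*z + 1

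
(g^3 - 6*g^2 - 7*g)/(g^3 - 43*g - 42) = g/(g + 6)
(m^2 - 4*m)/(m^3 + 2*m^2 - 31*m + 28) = m/(m^2 + 6*m - 7)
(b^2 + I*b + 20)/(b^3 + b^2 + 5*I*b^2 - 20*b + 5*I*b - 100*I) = (b - 4*I)/(b^2 + b - 20)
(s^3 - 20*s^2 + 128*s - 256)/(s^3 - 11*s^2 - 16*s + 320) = (s - 4)/(s + 5)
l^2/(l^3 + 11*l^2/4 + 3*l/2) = 4*l/(4*l^2 + 11*l + 6)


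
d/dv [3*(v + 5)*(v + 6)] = 6*v + 33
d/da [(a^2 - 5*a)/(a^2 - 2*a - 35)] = (3*a^2 - 70*a + 175)/(a^4 - 4*a^3 - 66*a^2 + 140*a + 1225)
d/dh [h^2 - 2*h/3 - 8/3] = 2*h - 2/3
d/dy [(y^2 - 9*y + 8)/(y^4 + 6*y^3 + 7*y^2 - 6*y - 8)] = (-2*y^3 + 17*y^2 + 112*y + 120)/(y^6 + 14*y^5 + 77*y^4 + 212*y^3 + 308*y^2 + 224*y + 64)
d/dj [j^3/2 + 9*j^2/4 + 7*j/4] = 3*j^2/2 + 9*j/2 + 7/4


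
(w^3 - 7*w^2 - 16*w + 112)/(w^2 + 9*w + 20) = (w^2 - 11*w + 28)/(w + 5)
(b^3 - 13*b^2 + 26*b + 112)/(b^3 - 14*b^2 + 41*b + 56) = (b + 2)/(b + 1)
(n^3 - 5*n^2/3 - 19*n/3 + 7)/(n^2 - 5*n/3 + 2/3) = (3*n^2 - 2*n - 21)/(3*n - 2)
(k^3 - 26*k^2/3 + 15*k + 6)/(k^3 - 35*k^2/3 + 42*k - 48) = (3*k + 1)/(3*k - 8)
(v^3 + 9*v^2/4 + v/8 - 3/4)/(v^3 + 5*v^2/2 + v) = (8*v^2 + 2*v - 3)/(4*v*(2*v + 1))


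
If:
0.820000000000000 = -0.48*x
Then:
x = -1.71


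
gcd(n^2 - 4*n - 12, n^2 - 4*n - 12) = n^2 - 4*n - 12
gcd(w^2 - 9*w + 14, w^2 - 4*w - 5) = 1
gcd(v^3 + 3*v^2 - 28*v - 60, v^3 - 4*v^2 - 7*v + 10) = v^2 - 3*v - 10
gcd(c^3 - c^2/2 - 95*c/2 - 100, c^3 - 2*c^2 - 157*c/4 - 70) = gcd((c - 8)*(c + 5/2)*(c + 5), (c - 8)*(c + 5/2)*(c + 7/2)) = c^2 - 11*c/2 - 20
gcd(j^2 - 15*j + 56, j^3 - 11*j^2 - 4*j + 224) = j^2 - 15*j + 56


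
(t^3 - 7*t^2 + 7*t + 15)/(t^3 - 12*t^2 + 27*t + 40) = (t - 3)/(t - 8)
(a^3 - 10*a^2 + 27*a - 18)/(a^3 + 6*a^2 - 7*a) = (a^2 - 9*a + 18)/(a*(a + 7))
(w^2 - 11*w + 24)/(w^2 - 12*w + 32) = (w - 3)/(w - 4)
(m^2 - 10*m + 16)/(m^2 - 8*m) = (m - 2)/m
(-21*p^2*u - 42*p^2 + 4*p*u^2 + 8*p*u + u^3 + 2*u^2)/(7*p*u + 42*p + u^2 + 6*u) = (-3*p*u - 6*p + u^2 + 2*u)/(u + 6)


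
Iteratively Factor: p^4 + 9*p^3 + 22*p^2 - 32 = (p - 1)*(p^3 + 10*p^2 + 32*p + 32) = (p - 1)*(p + 4)*(p^2 + 6*p + 8) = (p - 1)*(p + 2)*(p + 4)*(p + 4)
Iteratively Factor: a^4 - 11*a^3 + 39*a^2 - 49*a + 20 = (a - 1)*(a^3 - 10*a^2 + 29*a - 20) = (a - 5)*(a - 1)*(a^2 - 5*a + 4) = (a - 5)*(a - 1)^2*(a - 4)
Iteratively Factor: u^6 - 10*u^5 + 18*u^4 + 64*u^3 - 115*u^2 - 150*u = (u)*(u^5 - 10*u^4 + 18*u^3 + 64*u^2 - 115*u - 150) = u*(u + 1)*(u^4 - 11*u^3 + 29*u^2 + 35*u - 150) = u*(u + 1)*(u + 2)*(u^3 - 13*u^2 + 55*u - 75) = u*(u - 5)*(u + 1)*(u + 2)*(u^2 - 8*u + 15) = u*(u - 5)*(u - 3)*(u + 1)*(u + 2)*(u - 5)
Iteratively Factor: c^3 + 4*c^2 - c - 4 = (c - 1)*(c^2 + 5*c + 4) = (c - 1)*(c + 4)*(c + 1)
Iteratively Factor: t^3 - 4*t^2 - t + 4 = (t - 1)*(t^2 - 3*t - 4) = (t - 4)*(t - 1)*(t + 1)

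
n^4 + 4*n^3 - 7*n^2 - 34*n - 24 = (n - 3)*(n + 1)*(n + 2)*(n + 4)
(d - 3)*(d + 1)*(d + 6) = d^3 + 4*d^2 - 15*d - 18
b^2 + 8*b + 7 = (b + 1)*(b + 7)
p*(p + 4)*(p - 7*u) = p^3 - 7*p^2*u + 4*p^2 - 28*p*u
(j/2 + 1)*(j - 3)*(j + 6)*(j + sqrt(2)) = j^4/2 + sqrt(2)*j^3/2 + 5*j^3/2 - 6*j^2 + 5*sqrt(2)*j^2/2 - 18*j - 6*sqrt(2)*j - 18*sqrt(2)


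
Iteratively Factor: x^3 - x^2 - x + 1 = (x - 1)*(x^2 - 1) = (x - 1)*(x + 1)*(x - 1)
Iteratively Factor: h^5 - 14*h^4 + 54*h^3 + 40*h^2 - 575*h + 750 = (h - 5)*(h^4 - 9*h^3 + 9*h^2 + 85*h - 150) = (h - 5)*(h + 3)*(h^3 - 12*h^2 + 45*h - 50) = (h - 5)*(h - 2)*(h + 3)*(h^2 - 10*h + 25) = (h - 5)^2*(h - 2)*(h + 3)*(h - 5)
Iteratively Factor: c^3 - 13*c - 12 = (c + 1)*(c^2 - c - 12) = (c + 1)*(c + 3)*(c - 4)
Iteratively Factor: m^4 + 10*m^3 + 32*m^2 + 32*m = (m + 4)*(m^3 + 6*m^2 + 8*m) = (m + 4)^2*(m^2 + 2*m) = (m + 2)*(m + 4)^2*(m)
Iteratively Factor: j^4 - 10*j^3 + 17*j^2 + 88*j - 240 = (j - 4)*(j^3 - 6*j^2 - 7*j + 60) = (j - 4)^2*(j^2 - 2*j - 15) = (j - 5)*(j - 4)^2*(j + 3)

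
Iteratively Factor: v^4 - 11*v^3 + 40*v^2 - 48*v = (v - 3)*(v^3 - 8*v^2 + 16*v) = (v - 4)*(v - 3)*(v^2 - 4*v) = (v - 4)^2*(v - 3)*(v)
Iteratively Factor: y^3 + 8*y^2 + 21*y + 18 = (y + 2)*(y^2 + 6*y + 9) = (y + 2)*(y + 3)*(y + 3)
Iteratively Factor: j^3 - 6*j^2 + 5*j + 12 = (j - 3)*(j^2 - 3*j - 4) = (j - 4)*(j - 3)*(j + 1)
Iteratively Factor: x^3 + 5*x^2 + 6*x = (x + 2)*(x^2 + 3*x) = x*(x + 2)*(x + 3)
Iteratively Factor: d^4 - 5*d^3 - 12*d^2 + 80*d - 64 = (d + 4)*(d^3 - 9*d^2 + 24*d - 16) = (d - 1)*(d + 4)*(d^2 - 8*d + 16) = (d - 4)*(d - 1)*(d + 4)*(d - 4)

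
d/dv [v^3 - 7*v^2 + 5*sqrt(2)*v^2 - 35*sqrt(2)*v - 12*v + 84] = 3*v^2 - 14*v + 10*sqrt(2)*v - 35*sqrt(2) - 12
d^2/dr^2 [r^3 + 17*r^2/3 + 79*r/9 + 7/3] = 6*r + 34/3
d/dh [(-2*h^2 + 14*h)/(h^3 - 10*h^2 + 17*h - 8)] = 2*(h^3 - 13*h^2 + 40*h + 56)/(h^5 - 19*h^4 + 115*h^3 - 241*h^2 + 208*h - 64)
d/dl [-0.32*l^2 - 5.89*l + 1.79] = -0.64*l - 5.89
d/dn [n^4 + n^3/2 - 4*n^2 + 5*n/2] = 4*n^3 + 3*n^2/2 - 8*n + 5/2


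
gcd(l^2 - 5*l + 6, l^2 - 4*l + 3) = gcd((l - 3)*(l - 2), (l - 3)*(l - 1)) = l - 3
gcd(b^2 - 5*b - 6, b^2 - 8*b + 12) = b - 6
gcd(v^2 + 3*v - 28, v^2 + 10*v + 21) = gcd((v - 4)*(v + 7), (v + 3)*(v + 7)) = v + 7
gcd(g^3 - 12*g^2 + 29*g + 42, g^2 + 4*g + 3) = g + 1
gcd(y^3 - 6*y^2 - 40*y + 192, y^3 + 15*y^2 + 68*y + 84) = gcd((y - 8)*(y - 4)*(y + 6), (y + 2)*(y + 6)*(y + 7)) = y + 6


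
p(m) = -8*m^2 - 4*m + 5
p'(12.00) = -196.00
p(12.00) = -1195.00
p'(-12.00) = 188.00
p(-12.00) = -1099.00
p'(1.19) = -23.04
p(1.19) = -11.09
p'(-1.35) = 17.60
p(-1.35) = -4.18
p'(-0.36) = 1.76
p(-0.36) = 5.40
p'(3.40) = -58.40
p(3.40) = -101.08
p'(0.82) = -17.12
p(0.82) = -3.66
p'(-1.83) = 25.28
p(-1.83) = -14.47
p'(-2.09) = 29.44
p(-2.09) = -21.58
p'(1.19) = -23.04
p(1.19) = -11.09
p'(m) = -16*m - 4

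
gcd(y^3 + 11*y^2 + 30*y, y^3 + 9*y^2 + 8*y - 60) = y^2 + 11*y + 30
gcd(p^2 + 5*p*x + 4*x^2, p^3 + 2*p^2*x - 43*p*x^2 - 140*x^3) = p + 4*x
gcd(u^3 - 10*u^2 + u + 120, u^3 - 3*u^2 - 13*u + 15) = u^2 - 2*u - 15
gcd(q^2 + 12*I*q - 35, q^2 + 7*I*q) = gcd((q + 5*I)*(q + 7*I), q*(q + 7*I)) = q + 7*I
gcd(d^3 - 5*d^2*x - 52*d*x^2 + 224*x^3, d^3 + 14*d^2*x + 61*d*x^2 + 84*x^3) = d + 7*x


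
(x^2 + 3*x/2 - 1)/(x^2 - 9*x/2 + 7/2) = (2*x^2 + 3*x - 2)/(2*x^2 - 9*x + 7)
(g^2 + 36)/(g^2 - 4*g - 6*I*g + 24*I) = (g + 6*I)/(g - 4)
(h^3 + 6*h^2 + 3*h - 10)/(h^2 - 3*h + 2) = (h^2 + 7*h + 10)/(h - 2)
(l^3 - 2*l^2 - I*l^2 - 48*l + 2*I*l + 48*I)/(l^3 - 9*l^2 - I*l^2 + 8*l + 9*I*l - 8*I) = (l + 6)/(l - 1)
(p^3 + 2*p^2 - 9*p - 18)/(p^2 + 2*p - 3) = (p^2 - p - 6)/(p - 1)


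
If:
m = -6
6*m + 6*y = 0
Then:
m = -6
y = 6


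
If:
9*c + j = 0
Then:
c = -j/9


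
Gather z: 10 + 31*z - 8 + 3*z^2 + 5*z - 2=3*z^2 + 36*z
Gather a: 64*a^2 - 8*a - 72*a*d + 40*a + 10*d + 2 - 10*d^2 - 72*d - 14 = 64*a^2 + a*(32 - 72*d) - 10*d^2 - 62*d - 12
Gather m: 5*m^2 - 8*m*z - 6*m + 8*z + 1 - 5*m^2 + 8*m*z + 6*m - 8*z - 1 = 0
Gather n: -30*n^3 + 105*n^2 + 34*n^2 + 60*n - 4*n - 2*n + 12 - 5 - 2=-30*n^3 + 139*n^2 + 54*n + 5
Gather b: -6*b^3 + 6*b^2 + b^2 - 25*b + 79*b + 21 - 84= -6*b^3 + 7*b^2 + 54*b - 63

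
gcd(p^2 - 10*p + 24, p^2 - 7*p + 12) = p - 4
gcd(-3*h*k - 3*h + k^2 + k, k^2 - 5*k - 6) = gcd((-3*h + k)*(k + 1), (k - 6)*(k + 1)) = k + 1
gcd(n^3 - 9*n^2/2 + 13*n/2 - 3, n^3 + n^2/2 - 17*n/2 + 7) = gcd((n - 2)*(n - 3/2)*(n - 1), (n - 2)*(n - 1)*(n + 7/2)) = n^2 - 3*n + 2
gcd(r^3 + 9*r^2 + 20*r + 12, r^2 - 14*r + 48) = 1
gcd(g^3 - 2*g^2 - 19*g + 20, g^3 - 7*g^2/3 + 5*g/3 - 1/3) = g - 1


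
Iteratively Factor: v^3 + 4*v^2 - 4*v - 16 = (v + 2)*(v^2 + 2*v - 8) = (v + 2)*(v + 4)*(v - 2)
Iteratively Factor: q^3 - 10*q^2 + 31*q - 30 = (q - 5)*(q^2 - 5*q + 6) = (q - 5)*(q - 2)*(q - 3)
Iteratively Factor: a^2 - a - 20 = (a + 4)*(a - 5)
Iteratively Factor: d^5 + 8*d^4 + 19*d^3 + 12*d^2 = (d + 1)*(d^4 + 7*d^3 + 12*d^2) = (d + 1)*(d + 3)*(d^3 + 4*d^2) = (d + 1)*(d + 3)*(d + 4)*(d^2) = d*(d + 1)*(d + 3)*(d + 4)*(d)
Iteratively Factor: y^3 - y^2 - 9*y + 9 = (y + 3)*(y^2 - 4*y + 3) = (y - 1)*(y + 3)*(y - 3)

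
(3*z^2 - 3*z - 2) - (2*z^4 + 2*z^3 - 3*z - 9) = -2*z^4 - 2*z^3 + 3*z^2 + 7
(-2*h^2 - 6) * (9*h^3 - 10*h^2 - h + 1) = -18*h^5 + 20*h^4 - 52*h^3 + 58*h^2 + 6*h - 6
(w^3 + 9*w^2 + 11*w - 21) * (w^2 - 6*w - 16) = w^5 + 3*w^4 - 59*w^3 - 231*w^2 - 50*w + 336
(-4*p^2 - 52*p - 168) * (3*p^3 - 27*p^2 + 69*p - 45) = -12*p^5 - 48*p^4 + 624*p^3 + 1128*p^2 - 9252*p + 7560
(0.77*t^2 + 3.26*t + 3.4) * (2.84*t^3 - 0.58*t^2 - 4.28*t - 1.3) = 2.1868*t^5 + 8.8118*t^4 + 4.4696*t^3 - 16.9258*t^2 - 18.79*t - 4.42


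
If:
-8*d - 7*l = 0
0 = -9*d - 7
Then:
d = -7/9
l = 8/9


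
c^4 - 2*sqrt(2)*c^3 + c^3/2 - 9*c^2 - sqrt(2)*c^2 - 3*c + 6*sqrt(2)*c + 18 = (c - 3/2)*(c + 2)*(c - 3*sqrt(2))*(c + sqrt(2))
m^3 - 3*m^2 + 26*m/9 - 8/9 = (m - 4/3)*(m - 1)*(m - 2/3)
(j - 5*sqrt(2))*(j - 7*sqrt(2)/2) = j^2 - 17*sqrt(2)*j/2 + 35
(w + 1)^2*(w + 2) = w^3 + 4*w^2 + 5*w + 2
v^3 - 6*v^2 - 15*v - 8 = (v - 8)*(v + 1)^2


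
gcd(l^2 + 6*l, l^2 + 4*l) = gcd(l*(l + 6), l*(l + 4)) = l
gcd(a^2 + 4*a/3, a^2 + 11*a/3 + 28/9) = a + 4/3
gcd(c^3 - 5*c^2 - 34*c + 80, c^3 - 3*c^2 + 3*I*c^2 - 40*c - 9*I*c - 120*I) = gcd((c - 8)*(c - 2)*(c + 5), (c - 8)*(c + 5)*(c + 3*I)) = c^2 - 3*c - 40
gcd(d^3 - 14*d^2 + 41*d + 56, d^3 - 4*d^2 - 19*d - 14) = d^2 - 6*d - 7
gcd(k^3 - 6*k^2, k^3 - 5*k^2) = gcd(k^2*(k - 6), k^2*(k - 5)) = k^2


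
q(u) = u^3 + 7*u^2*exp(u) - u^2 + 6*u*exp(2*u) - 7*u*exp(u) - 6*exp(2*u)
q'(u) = 7*u^2*exp(u) + 3*u^2 + 12*u*exp(2*u) + 7*u*exp(u) - 2*u - 6*exp(2*u) - 7*exp(u)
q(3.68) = 28048.49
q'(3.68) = 64516.67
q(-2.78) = -24.74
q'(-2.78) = 30.31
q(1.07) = 5.18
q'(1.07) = 84.22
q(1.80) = 239.24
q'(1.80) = 748.14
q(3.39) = 14330.15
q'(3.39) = 33431.26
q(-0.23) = -3.15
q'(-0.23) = -11.46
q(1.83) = 262.59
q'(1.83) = 808.97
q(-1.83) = -4.10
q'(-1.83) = 13.57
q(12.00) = 1748432447580.94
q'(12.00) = 3655675443275.09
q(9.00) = 3155763120.89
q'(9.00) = 6702365298.29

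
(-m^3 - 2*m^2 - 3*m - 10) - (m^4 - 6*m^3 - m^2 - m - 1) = -m^4 + 5*m^3 - m^2 - 2*m - 9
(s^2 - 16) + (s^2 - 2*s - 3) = 2*s^2 - 2*s - 19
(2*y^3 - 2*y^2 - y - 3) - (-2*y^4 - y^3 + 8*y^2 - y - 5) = 2*y^4 + 3*y^3 - 10*y^2 + 2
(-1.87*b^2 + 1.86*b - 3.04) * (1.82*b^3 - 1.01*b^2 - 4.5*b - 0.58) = -3.4034*b^5 + 5.2739*b^4 + 1.0036*b^3 - 4.215*b^2 + 12.6012*b + 1.7632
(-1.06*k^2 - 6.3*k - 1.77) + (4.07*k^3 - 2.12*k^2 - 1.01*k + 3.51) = 4.07*k^3 - 3.18*k^2 - 7.31*k + 1.74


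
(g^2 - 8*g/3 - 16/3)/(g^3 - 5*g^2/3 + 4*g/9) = 3*(3*g^2 - 8*g - 16)/(g*(9*g^2 - 15*g + 4))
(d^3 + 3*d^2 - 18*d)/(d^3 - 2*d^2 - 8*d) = (-d^2 - 3*d + 18)/(-d^2 + 2*d + 8)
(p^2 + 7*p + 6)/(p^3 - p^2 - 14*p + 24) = (p^2 + 7*p + 6)/(p^3 - p^2 - 14*p + 24)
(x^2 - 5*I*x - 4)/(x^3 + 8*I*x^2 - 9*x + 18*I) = (x - 4*I)/(x^2 + 9*I*x - 18)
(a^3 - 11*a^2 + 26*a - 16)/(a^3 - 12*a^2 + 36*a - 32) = (a - 1)/(a - 2)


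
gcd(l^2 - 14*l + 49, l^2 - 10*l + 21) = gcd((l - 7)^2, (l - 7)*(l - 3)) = l - 7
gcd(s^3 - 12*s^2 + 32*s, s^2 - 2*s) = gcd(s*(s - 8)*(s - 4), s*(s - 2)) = s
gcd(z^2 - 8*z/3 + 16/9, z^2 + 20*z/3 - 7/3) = 1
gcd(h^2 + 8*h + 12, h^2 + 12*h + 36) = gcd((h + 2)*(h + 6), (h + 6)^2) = h + 6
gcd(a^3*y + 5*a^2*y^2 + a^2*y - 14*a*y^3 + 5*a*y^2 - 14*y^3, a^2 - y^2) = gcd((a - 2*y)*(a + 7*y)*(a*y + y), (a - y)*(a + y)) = 1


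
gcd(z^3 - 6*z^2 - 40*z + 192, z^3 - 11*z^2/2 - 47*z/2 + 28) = z - 8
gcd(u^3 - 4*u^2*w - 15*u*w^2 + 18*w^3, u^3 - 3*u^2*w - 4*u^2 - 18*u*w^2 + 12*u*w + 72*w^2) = u^2 - 3*u*w - 18*w^2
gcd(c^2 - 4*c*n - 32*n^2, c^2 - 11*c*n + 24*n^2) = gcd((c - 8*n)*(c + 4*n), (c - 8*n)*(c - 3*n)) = c - 8*n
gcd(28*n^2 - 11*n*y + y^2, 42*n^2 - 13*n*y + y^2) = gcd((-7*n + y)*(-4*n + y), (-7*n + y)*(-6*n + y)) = -7*n + y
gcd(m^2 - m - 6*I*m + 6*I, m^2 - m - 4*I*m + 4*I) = m - 1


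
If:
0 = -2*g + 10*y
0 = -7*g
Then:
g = 0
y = 0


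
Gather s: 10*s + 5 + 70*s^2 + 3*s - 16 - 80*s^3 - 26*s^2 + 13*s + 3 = -80*s^3 + 44*s^2 + 26*s - 8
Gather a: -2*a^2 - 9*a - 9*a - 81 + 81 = -2*a^2 - 18*a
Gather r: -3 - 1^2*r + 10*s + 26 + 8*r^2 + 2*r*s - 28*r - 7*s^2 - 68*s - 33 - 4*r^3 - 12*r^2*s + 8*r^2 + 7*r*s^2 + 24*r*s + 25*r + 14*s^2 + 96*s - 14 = -4*r^3 + r^2*(16 - 12*s) + r*(7*s^2 + 26*s - 4) + 7*s^2 + 38*s - 24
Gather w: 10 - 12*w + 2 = 12 - 12*w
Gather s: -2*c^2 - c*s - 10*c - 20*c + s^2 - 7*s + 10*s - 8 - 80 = -2*c^2 - 30*c + s^2 + s*(3 - c) - 88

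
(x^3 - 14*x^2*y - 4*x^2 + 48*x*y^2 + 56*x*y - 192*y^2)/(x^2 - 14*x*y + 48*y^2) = x - 4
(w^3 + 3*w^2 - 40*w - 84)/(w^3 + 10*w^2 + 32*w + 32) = (w^2 + w - 42)/(w^2 + 8*w + 16)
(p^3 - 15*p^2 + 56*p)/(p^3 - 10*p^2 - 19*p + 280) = p/(p + 5)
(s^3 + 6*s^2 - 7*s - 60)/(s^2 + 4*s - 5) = (s^2 + s - 12)/(s - 1)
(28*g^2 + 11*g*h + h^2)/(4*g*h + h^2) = (7*g + h)/h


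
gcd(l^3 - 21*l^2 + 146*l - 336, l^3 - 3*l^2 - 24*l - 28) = l - 7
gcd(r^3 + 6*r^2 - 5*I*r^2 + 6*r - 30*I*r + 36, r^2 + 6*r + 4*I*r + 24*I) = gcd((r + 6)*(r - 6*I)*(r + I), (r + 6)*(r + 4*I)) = r + 6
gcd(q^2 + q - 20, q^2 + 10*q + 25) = q + 5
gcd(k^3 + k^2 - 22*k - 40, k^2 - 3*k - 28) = k + 4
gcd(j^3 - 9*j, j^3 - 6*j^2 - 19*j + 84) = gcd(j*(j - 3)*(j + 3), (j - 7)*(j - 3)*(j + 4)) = j - 3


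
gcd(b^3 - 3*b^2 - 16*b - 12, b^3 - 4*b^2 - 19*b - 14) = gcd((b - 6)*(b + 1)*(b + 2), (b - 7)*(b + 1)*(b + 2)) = b^2 + 3*b + 2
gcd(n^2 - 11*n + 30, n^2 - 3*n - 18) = n - 6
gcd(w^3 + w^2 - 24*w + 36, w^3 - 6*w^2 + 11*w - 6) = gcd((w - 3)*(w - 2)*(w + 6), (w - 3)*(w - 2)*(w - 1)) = w^2 - 5*w + 6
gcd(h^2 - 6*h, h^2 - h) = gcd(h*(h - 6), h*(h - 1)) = h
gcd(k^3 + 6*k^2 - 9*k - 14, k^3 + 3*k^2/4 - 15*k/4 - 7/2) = k^2 - k - 2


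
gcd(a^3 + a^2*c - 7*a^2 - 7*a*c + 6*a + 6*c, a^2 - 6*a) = a - 6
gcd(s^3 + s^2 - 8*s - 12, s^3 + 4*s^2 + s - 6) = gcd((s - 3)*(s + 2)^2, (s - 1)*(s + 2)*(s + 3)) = s + 2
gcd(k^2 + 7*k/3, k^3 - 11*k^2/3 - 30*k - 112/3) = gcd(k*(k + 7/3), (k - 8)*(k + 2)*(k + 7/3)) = k + 7/3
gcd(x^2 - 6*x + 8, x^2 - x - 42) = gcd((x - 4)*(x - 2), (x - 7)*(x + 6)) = 1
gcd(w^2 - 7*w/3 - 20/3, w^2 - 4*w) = w - 4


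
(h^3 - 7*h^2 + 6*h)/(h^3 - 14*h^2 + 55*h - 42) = h/(h - 7)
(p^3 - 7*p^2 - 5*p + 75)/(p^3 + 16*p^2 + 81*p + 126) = (p^2 - 10*p + 25)/(p^2 + 13*p + 42)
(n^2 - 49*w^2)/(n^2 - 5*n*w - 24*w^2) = (-n^2 + 49*w^2)/(-n^2 + 5*n*w + 24*w^2)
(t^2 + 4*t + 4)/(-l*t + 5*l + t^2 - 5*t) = (t^2 + 4*t + 4)/(-l*t + 5*l + t^2 - 5*t)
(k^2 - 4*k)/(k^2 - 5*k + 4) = k/(k - 1)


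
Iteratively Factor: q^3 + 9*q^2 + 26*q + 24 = (q + 4)*(q^2 + 5*q + 6) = (q + 3)*(q + 4)*(q + 2)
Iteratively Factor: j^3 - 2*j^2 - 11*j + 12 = (j - 4)*(j^2 + 2*j - 3) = (j - 4)*(j - 1)*(j + 3)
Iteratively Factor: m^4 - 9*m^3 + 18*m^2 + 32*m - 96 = (m - 3)*(m^3 - 6*m^2 + 32) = (m - 3)*(m + 2)*(m^2 - 8*m + 16) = (m - 4)*(m - 3)*(m + 2)*(m - 4)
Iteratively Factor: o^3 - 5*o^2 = (o - 5)*(o^2) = o*(o - 5)*(o)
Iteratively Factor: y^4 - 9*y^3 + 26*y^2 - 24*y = (y - 2)*(y^3 - 7*y^2 + 12*y) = (y - 4)*(y - 2)*(y^2 - 3*y) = (y - 4)*(y - 3)*(y - 2)*(y)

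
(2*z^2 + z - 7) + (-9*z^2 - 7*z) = -7*z^2 - 6*z - 7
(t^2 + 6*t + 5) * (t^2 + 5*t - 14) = t^4 + 11*t^3 + 21*t^2 - 59*t - 70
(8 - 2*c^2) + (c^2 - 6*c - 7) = -c^2 - 6*c + 1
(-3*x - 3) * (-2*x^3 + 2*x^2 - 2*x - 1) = 6*x^4 + 9*x + 3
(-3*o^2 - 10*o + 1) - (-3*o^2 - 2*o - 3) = 4 - 8*o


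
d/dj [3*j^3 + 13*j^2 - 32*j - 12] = 9*j^2 + 26*j - 32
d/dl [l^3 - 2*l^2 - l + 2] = 3*l^2 - 4*l - 1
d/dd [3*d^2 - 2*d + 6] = 6*d - 2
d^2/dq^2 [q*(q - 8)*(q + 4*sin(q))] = -4*q^2*sin(q) + 32*q*sin(q) + 16*q*cos(q) + 6*q + 8*sin(q) - 64*cos(q) - 16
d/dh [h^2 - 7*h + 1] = 2*h - 7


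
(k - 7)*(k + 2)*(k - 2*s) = k^3 - 2*k^2*s - 5*k^2 + 10*k*s - 14*k + 28*s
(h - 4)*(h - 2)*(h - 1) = h^3 - 7*h^2 + 14*h - 8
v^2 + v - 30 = (v - 5)*(v + 6)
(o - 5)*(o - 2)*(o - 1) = o^3 - 8*o^2 + 17*o - 10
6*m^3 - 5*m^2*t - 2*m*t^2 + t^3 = (-3*m + t)*(-m + t)*(2*m + t)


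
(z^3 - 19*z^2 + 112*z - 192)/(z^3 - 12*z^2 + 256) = (z - 3)/(z + 4)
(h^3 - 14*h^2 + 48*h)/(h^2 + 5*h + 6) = h*(h^2 - 14*h + 48)/(h^2 + 5*h + 6)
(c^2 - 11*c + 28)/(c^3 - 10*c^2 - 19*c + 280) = (c - 4)/(c^2 - 3*c - 40)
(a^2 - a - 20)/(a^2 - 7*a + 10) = (a + 4)/(a - 2)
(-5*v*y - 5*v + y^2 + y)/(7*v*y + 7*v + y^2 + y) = (-5*v + y)/(7*v + y)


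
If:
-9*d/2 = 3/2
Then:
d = -1/3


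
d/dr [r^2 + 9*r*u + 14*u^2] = 2*r + 9*u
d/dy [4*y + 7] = 4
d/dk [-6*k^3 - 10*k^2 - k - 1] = -18*k^2 - 20*k - 1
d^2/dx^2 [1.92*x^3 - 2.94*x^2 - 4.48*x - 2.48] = 11.52*x - 5.88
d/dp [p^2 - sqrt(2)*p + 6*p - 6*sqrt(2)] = 2*p - sqrt(2) + 6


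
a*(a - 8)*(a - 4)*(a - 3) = a^4 - 15*a^3 + 68*a^2 - 96*a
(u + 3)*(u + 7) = u^2 + 10*u + 21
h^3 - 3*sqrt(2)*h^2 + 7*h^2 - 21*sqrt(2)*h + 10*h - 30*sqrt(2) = (h + 2)*(h + 5)*(h - 3*sqrt(2))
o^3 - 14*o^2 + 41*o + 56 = (o - 8)*(o - 7)*(o + 1)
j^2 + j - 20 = (j - 4)*(j + 5)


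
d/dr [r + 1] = 1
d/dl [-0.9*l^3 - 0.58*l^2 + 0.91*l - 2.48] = -2.7*l^2 - 1.16*l + 0.91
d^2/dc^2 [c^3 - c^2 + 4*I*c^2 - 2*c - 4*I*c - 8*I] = 6*c - 2 + 8*I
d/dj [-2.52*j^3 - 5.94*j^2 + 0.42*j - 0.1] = -7.56*j^2 - 11.88*j + 0.42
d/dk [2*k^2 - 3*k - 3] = 4*k - 3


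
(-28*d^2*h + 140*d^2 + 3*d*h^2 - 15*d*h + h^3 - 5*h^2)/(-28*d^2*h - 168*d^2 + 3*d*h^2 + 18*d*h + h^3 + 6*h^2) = (h - 5)/(h + 6)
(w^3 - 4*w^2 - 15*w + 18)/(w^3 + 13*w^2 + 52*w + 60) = (w^3 - 4*w^2 - 15*w + 18)/(w^3 + 13*w^2 + 52*w + 60)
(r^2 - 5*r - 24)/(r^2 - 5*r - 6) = (-r^2 + 5*r + 24)/(-r^2 + 5*r + 6)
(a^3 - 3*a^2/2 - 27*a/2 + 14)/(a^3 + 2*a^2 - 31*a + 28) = (a + 7/2)/(a + 7)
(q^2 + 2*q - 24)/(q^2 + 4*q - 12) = (q - 4)/(q - 2)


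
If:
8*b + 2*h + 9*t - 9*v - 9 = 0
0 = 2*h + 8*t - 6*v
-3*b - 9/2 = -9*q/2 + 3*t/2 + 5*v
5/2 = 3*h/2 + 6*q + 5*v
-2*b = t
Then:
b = 135/133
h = 99/19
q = -31/399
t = -270/133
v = -129/133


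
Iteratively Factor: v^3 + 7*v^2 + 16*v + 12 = (v + 3)*(v^2 + 4*v + 4) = (v + 2)*(v + 3)*(v + 2)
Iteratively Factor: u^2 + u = (u + 1)*(u)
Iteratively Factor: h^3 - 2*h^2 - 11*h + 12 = (h + 3)*(h^2 - 5*h + 4) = (h - 4)*(h + 3)*(h - 1)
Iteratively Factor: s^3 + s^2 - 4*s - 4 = (s + 2)*(s^2 - s - 2) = (s - 2)*(s + 2)*(s + 1)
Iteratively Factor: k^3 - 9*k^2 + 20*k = (k - 5)*(k^2 - 4*k) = (k - 5)*(k - 4)*(k)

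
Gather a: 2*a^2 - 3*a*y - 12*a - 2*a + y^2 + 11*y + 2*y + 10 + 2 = 2*a^2 + a*(-3*y - 14) + y^2 + 13*y + 12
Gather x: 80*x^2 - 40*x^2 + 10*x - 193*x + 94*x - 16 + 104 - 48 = 40*x^2 - 89*x + 40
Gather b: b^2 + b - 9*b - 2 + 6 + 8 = b^2 - 8*b + 12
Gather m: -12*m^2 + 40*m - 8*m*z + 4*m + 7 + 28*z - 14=-12*m^2 + m*(44 - 8*z) + 28*z - 7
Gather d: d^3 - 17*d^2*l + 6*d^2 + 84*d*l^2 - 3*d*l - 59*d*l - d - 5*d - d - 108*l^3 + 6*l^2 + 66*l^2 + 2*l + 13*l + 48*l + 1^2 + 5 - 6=d^3 + d^2*(6 - 17*l) + d*(84*l^2 - 62*l - 7) - 108*l^3 + 72*l^2 + 63*l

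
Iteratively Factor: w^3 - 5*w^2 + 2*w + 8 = (w - 4)*(w^2 - w - 2) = (w - 4)*(w - 2)*(w + 1)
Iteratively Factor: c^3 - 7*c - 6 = (c - 3)*(c^2 + 3*c + 2) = (c - 3)*(c + 1)*(c + 2)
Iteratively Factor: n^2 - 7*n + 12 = (n - 4)*(n - 3)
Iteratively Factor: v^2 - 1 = (v - 1)*(v + 1)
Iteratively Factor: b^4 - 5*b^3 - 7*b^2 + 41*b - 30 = (b + 3)*(b^3 - 8*b^2 + 17*b - 10) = (b - 1)*(b + 3)*(b^2 - 7*b + 10) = (b - 2)*(b - 1)*(b + 3)*(b - 5)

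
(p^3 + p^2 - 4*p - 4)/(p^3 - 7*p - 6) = (p - 2)/(p - 3)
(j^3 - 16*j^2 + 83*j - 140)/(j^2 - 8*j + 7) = (j^2 - 9*j + 20)/(j - 1)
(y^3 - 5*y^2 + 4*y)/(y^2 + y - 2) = y*(y - 4)/(y + 2)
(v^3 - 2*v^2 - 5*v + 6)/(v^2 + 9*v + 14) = (v^2 - 4*v + 3)/(v + 7)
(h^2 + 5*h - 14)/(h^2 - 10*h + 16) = (h + 7)/(h - 8)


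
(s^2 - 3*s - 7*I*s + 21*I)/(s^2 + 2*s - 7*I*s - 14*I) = (s - 3)/(s + 2)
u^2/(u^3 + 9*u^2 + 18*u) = u/(u^2 + 9*u + 18)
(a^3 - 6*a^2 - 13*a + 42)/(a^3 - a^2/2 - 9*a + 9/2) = 2*(a^2 - 9*a + 14)/(2*a^2 - 7*a + 3)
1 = 1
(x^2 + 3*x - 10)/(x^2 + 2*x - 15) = (x - 2)/(x - 3)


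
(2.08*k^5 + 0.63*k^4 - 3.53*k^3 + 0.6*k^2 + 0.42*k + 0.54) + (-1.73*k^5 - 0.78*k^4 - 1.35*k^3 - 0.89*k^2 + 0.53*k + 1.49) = 0.35*k^5 - 0.15*k^4 - 4.88*k^3 - 0.29*k^2 + 0.95*k + 2.03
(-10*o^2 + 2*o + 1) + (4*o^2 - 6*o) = -6*o^2 - 4*o + 1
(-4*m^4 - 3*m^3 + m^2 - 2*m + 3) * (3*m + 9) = -12*m^5 - 45*m^4 - 24*m^3 + 3*m^2 - 9*m + 27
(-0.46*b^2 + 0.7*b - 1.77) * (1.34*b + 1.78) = -0.6164*b^3 + 0.1192*b^2 - 1.1258*b - 3.1506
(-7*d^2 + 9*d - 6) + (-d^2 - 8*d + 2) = -8*d^2 + d - 4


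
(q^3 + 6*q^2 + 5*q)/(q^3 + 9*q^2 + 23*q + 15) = q/(q + 3)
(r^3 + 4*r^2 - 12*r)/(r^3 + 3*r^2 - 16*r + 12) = r/(r - 1)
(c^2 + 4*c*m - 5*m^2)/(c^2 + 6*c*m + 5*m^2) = (c - m)/(c + m)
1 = 1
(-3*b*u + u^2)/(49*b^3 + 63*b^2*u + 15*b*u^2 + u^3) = u*(-3*b + u)/(49*b^3 + 63*b^2*u + 15*b*u^2 + u^3)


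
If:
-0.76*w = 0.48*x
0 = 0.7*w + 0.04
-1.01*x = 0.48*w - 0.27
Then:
No Solution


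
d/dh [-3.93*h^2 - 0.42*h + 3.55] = -7.86*h - 0.42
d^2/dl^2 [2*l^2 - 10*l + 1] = 4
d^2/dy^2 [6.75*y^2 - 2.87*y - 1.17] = 13.5000000000000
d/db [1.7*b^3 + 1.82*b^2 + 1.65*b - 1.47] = 5.1*b^2 + 3.64*b + 1.65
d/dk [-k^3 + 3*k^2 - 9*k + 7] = -3*k^2 + 6*k - 9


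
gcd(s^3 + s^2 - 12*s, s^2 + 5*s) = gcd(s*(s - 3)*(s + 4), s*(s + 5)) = s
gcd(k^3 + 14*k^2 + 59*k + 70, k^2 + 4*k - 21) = k + 7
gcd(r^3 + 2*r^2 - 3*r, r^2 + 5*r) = r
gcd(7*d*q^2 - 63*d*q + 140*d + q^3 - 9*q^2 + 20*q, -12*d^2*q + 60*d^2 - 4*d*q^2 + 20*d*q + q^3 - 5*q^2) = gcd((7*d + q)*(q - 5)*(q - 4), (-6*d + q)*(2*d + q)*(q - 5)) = q - 5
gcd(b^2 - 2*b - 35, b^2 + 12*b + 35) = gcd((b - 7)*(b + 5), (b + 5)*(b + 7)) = b + 5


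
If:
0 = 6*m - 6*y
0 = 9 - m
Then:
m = 9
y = 9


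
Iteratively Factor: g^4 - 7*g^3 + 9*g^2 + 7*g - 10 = (g - 1)*(g^3 - 6*g^2 + 3*g + 10) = (g - 2)*(g - 1)*(g^2 - 4*g - 5) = (g - 5)*(g - 2)*(g - 1)*(g + 1)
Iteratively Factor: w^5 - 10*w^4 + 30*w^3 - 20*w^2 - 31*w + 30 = (w - 1)*(w^4 - 9*w^3 + 21*w^2 + w - 30) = (w - 5)*(w - 1)*(w^3 - 4*w^2 + w + 6) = (w - 5)*(w - 3)*(w - 1)*(w^2 - w - 2) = (w - 5)*(w - 3)*(w - 2)*(w - 1)*(w + 1)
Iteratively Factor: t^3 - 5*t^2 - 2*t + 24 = (t + 2)*(t^2 - 7*t + 12) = (t - 4)*(t + 2)*(t - 3)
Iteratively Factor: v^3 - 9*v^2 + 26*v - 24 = (v - 4)*(v^2 - 5*v + 6) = (v - 4)*(v - 2)*(v - 3)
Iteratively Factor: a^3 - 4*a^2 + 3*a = (a - 1)*(a^2 - 3*a) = (a - 3)*(a - 1)*(a)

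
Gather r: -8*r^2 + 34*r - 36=-8*r^2 + 34*r - 36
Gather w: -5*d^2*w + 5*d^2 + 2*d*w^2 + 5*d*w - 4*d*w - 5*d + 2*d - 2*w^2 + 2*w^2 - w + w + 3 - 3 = 5*d^2 + 2*d*w^2 - 3*d + w*(-5*d^2 + d)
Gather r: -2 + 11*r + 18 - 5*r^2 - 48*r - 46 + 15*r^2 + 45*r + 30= 10*r^2 + 8*r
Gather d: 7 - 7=0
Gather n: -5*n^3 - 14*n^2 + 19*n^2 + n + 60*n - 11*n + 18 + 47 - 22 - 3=-5*n^3 + 5*n^2 + 50*n + 40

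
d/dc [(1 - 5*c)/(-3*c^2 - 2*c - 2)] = 3*(-5*c^2 + 2*c + 4)/(9*c^4 + 12*c^3 + 16*c^2 + 8*c + 4)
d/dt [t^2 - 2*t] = 2*t - 2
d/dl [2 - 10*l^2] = -20*l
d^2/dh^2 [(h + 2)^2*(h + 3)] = 6*h + 14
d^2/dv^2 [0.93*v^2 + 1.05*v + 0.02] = 1.86000000000000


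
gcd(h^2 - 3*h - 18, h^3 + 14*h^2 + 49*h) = 1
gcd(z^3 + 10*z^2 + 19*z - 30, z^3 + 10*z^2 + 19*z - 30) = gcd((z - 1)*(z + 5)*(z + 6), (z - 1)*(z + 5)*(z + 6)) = z^3 + 10*z^2 + 19*z - 30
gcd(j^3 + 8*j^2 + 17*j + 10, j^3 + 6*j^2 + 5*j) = j^2 + 6*j + 5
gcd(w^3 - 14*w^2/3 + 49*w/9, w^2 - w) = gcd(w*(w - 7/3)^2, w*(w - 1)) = w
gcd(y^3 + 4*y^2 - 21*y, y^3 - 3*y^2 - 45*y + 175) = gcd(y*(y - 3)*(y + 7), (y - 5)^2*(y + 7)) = y + 7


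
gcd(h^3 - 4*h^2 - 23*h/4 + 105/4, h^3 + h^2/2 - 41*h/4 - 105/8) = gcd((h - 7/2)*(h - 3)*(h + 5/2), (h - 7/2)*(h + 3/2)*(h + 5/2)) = h^2 - h - 35/4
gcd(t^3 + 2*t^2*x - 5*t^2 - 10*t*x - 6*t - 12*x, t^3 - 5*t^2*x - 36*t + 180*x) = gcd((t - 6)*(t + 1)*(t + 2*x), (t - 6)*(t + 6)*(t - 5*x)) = t - 6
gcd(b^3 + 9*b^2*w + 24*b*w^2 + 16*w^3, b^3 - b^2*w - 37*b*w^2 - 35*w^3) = b + w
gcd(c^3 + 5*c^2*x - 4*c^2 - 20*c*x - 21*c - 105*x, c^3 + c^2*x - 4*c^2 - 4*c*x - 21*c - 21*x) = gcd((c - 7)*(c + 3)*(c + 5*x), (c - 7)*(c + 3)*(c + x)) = c^2 - 4*c - 21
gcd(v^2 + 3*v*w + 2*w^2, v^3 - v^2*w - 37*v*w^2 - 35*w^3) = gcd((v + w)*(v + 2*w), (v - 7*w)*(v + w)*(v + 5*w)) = v + w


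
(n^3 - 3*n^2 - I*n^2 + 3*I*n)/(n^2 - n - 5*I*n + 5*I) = n*(n^2 - 3*n - I*n + 3*I)/(n^2 - n - 5*I*n + 5*I)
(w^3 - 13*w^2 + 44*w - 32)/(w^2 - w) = w - 12 + 32/w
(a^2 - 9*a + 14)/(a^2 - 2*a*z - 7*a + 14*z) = (2 - a)/(-a + 2*z)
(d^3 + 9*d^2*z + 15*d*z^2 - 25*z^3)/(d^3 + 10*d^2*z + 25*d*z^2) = (d - z)/d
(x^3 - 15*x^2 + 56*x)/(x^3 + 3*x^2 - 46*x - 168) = x*(x - 8)/(x^2 + 10*x + 24)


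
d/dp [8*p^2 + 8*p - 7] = 16*p + 8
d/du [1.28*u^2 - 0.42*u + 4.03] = 2.56*u - 0.42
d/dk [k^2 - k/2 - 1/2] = 2*k - 1/2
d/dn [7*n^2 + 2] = 14*n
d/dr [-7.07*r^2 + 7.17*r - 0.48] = 7.17 - 14.14*r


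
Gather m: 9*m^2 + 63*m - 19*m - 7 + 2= 9*m^2 + 44*m - 5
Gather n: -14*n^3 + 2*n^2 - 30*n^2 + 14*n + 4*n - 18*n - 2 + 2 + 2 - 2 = -14*n^3 - 28*n^2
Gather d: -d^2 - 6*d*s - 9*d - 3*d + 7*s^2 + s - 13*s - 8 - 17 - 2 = -d^2 + d*(-6*s - 12) + 7*s^2 - 12*s - 27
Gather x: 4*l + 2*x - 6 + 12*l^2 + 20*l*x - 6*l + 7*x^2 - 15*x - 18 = 12*l^2 - 2*l + 7*x^2 + x*(20*l - 13) - 24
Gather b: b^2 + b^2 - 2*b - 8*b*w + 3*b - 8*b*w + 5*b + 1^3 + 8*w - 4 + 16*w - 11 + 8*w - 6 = 2*b^2 + b*(6 - 16*w) + 32*w - 20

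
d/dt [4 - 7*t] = -7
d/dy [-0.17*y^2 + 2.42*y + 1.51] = 2.42 - 0.34*y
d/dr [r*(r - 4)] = 2*r - 4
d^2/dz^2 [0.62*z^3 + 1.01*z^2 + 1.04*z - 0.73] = 3.72*z + 2.02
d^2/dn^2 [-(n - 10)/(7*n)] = 20/(7*n^3)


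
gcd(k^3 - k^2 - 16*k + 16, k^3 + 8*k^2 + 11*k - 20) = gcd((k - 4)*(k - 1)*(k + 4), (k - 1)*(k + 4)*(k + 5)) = k^2 + 3*k - 4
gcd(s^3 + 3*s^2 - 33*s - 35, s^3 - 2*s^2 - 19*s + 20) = s - 5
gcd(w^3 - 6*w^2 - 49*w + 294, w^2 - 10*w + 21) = w - 7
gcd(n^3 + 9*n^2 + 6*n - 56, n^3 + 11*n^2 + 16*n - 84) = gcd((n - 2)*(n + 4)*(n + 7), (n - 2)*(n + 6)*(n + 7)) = n^2 + 5*n - 14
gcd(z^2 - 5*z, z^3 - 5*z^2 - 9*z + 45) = z - 5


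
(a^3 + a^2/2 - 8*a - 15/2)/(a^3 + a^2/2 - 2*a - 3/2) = (2*a^2 - a - 15)/(2*a^2 - a - 3)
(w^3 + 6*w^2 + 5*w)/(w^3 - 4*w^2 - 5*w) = (w + 5)/(w - 5)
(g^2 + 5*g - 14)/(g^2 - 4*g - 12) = (-g^2 - 5*g + 14)/(-g^2 + 4*g + 12)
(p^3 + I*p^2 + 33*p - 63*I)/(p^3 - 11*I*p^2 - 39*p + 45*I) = (p + 7*I)/(p - 5*I)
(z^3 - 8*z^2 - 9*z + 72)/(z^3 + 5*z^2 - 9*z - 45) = (z - 8)/(z + 5)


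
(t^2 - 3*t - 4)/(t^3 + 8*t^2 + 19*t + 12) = (t - 4)/(t^2 + 7*t + 12)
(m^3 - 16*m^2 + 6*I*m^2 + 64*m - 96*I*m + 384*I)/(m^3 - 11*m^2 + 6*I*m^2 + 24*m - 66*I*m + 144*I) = (m - 8)/(m - 3)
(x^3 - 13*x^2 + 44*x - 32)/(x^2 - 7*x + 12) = (x^2 - 9*x + 8)/(x - 3)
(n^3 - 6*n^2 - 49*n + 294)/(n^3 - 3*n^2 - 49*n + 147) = (n - 6)/(n - 3)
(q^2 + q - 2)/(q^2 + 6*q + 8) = (q - 1)/(q + 4)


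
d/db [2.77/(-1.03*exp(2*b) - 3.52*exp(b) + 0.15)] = (5.7062*exp(b) + 9.7504)*exp(b)/(1.03*exp(2*b) + 3.52*exp(b) - 0.15)^2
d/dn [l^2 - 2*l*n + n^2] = -2*l + 2*n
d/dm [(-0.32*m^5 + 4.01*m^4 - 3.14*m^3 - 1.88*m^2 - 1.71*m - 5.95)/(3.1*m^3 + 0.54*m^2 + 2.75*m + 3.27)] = (-1.984*m^7 + 11.9126*m^6 + 0.810799999999997*m^5 + 31.9829*m^4 + 45.7828*m^3 + 20.285*m^2 - 5.8692*m + 10.7708)/(9.61*m^6 + 3.348*m^5 + 17.3416*m^4 + 23.244*m^3 + 11.0941*m^2 + 17.985*m + 10.6929)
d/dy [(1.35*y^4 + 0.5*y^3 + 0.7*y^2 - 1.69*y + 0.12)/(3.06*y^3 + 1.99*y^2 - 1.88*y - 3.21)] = (4.131*y^6 + 5.373*y^5 - 8.761*y^4 - 8.8712*y^3 - 3.8695*y^2 - 4.9716*y + 5.6505)/(9.3636*y^6 + 12.1788*y^5 - 7.5455*y^4 - 27.1276*y^3 - 9.2414*y^2 + 12.0696*y + 10.3041)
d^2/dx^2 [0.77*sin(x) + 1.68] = -0.77*sin(x)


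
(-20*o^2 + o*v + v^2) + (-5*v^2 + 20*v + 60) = -20*o^2 + o*v - 4*v^2 + 20*v + 60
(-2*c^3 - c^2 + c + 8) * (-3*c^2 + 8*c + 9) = 6*c^5 - 13*c^4 - 29*c^3 - 25*c^2 + 73*c + 72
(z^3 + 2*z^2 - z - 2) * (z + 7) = z^4 + 9*z^3 + 13*z^2 - 9*z - 14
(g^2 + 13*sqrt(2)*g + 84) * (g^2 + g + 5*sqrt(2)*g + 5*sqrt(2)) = g^4 + g^3 + 18*sqrt(2)*g^3 + 18*sqrt(2)*g^2 + 214*g^2 + 214*g + 420*sqrt(2)*g + 420*sqrt(2)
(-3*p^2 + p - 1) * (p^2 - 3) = -3*p^4 + p^3 + 8*p^2 - 3*p + 3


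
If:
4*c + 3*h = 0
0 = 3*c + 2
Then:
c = -2/3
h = 8/9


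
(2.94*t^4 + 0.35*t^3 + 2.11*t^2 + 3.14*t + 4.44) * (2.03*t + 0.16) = 5.9682*t^5 + 1.1809*t^4 + 4.3393*t^3 + 6.7118*t^2 + 9.5156*t + 0.7104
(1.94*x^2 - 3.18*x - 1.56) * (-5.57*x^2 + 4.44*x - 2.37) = -10.8058*x^4 + 26.3262*x^3 - 10.0278*x^2 + 0.6102*x + 3.6972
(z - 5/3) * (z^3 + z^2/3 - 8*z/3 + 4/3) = z^4 - 4*z^3/3 - 29*z^2/9 + 52*z/9 - 20/9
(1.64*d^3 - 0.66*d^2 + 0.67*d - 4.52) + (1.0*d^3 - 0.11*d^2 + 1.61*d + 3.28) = 2.64*d^3 - 0.77*d^2 + 2.28*d - 1.24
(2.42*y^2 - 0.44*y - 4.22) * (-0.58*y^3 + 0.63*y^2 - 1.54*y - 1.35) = -1.4036*y^5 + 1.7798*y^4 - 1.5564*y^3 - 5.248*y^2 + 7.0928*y + 5.697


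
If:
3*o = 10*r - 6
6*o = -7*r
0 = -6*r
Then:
No Solution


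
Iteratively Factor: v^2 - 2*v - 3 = (v + 1)*(v - 3)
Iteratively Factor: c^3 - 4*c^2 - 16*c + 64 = (c - 4)*(c^2 - 16) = (c - 4)*(c + 4)*(c - 4)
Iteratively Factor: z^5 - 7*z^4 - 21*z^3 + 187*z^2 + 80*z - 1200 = (z - 5)*(z^4 - 2*z^3 - 31*z^2 + 32*z + 240) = (z - 5)*(z - 4)*(z^3 + 2*z^2 - 23*z - 60) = (z - 5)*(z - 4)*(z + 4)*(z^2 - 2*z - 15) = (z - 5)^2*(z - 4)*(z + 4)*(z + 3)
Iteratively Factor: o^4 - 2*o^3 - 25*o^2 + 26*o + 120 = (o + 4)*(o^3 - 6*o^2 - o + 30) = (o - 3)*(o + 4)*(o^2 - 3*o - 10) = (o - 3)*(o + 2)*(o + 4)*(o - 5)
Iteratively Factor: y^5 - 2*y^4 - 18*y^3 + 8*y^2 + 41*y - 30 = (y - 1)*(y^4 - y^3 - 19*y^2 - 11*y + 30) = (y - 1)*(y + 2)*(y^3 - 3*y^2 - 13*y + 15) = (y - 5)*(y - 1)*(y + 2)*(y^2 + 2*y - 3) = (y - 5)*(y - 1)*(y + 2)*(y + 3)*(y - 1)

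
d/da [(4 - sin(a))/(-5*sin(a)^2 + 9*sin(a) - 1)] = (-5*sin(a)^2 + 40*sin(a) - 35)*cos(a)/(5*sin(a)^2 - 9*sin(a) + 1)^2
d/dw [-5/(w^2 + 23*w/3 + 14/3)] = 15*(6*w + 23)/(3*w^2 + 23*w + 14)^2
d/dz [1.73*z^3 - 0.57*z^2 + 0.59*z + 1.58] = 5.19*z^2 - 1.14*z + 0.59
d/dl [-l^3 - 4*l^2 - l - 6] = -3*l^2 - 8*l - 1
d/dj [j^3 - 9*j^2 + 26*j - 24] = 3*j^2 - 18*j + 26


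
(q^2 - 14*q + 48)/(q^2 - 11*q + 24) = (q - 6)/(q - 3)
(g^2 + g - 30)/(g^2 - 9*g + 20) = (g + 6)/(g - 4)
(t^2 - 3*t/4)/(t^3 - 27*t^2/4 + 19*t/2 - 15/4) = t/(t^2 - 6*t + 5)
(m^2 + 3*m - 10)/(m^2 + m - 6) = (m + 5)/(m + 3)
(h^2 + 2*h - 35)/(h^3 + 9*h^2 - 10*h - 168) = (h - 5)/(h^2 + 2*h - 24)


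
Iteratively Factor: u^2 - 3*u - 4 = (u + 1)*(u - 4)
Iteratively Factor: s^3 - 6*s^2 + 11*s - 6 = (s - 1)*(s^2 - 5*s + 6) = (s - 3)*(s - 1)*(s - 2)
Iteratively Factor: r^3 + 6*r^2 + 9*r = (r + 3)*(r^2 + 3*r) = r*(r + 3)*(r + 3)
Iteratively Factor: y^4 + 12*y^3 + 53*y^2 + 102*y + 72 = (y + 3)*(y^3 + 9*y^2 + 26*y + 24) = (y + 3)^2*(y^2 + 6*y + 8) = (y + 3)^2*(y + 4)*(y + 2)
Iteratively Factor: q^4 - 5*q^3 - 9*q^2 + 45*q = (q)*(q^3 - 5*q^2 - 9*q + 45) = q*(q + 3)*(q^2 - 8*q + 15) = q*(q - 5)*(q + 3)*(q - 3)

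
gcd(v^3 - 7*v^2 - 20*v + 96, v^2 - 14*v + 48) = v - 8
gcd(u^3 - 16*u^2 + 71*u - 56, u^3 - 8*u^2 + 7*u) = u^2 - 8*u + 7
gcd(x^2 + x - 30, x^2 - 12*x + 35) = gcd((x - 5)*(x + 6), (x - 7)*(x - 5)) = x - 5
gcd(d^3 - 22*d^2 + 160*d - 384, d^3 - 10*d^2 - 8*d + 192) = d^2 - 14*d + 48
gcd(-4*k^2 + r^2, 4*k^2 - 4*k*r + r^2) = -2*k + r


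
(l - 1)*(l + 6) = l^2 + 5*l - 6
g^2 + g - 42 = (g - 6)*(g + 7)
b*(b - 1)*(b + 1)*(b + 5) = b^4 + 5*b^3 - b^2 - 5*b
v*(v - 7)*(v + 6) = v^3 - v^2 - 42*v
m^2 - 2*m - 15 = (m - 5)*(m + 3)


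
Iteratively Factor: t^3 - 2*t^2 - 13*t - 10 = (t - 5)*(t^2 + 3*t + 2) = (t - 5)*(t + 2)*(t + 1)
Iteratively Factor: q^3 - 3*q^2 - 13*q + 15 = (q - 1)*(q^2 - 2*q - 15) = (q - 1)*(q + 3)*(q - 5)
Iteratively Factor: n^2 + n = (n)*(n + 1)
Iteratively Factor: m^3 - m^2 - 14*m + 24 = (m - 2)*(m^2 + m - 12) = (m - 3)*(m - 2)*(m + 4)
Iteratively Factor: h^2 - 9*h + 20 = (h - 5)*(h - 4)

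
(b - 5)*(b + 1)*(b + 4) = b^3 - 21*b - 20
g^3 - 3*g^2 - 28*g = g*(g - 7)*(g + 4)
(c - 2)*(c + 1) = c^2 - c - 2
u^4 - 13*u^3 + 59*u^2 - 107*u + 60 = (u - 5)*(u - 4)*(u - 3)*(u - 1)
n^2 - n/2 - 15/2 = (n - 3)*(n + 5/2)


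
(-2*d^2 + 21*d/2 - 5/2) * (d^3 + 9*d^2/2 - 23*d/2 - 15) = -2*d^5 + 3*d^4/2 + 271*d^3/4 - 102*d^2 - 515*d/4 + 75/2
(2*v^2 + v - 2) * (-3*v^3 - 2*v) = -6*v^5 - 3*v^4 + 2*v^3 - 2*v^2 + 4*v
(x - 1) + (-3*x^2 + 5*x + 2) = -3*x^2 + 6*x + 1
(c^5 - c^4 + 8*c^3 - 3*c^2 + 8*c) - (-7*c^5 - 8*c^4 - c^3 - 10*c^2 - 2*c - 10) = 8*c^5 + 7*c^4 + 9*c^3 + 7*c^2 + 10*c + 10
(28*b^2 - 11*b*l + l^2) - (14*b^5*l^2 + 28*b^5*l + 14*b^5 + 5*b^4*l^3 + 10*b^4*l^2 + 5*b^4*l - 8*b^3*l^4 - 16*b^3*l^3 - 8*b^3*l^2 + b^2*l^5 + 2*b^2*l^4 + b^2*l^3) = -14*b^5*l^2 - 28*b^5*l - 14*b^5 - 5*b^4*l^3 - 10*b^4*l^2 - 5*b^4*l + 8*b^3*l^4 + 16*b^3*l^3 + 8*b^3*l^2 - b^2*l^5 - 2*b^2*l^4 - b^2*l^3 + 28*b^2 - 11*b*l + l^2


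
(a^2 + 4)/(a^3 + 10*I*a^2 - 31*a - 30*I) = (a - 2*I)/(a^2 + 8*I*a - 15)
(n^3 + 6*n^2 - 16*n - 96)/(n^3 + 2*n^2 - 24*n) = (n + 4)/n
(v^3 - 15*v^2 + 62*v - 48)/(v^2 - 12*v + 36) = (v^2 - 9*v + 8)/(v - 6)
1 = 1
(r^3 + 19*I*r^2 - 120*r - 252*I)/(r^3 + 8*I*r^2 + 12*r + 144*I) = (r + 7*I)/(r - 4*I)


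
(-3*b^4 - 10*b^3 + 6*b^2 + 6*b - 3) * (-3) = 9*b^4 + 30*b^3 - 18*b^2 - 18*b + 9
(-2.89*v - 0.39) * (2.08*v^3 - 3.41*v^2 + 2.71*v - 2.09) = -6.0112*v^4 + 9.0437*v^3 - 6.502*v^2 + 4.9832*v + 0.8151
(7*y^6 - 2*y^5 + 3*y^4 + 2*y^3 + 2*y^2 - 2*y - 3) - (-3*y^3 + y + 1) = 7*y^6 - 2*y^5 + 3*y^4 + 5*y^3 + 2*y^2 - 3*y - 4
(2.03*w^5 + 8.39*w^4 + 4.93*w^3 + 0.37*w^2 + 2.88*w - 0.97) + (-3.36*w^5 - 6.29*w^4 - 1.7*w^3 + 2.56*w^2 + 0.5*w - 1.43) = -1.33*w^5 + 2.1*w^4 + 3.23*w^3 + 2.93*w^2 + 3.38*w - 2.4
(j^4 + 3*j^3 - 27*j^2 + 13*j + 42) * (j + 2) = j^5 + 5*j^4 - 21*j^3 - 41*j^2 + 68*j + 84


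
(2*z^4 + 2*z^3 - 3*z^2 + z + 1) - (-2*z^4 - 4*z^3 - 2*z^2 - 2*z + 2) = 4*z^4 + 6*z^3 - z^2 + 3*z - 1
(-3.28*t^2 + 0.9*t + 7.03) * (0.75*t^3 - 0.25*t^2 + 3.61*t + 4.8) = -2.46*t^5 + 1.495*t^4 - 6.7933*t^3 - 14.2525*t^2 + 29.6983*t + 33.744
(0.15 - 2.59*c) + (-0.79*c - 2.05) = -3.38*c - 1.9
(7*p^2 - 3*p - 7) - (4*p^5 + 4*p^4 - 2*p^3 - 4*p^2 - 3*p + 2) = -4*p^5 - 4*p^4 + 2*p^3 + 11*p^2 - 9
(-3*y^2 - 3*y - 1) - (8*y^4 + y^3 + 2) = -8*y^4 - y^3 - 3*y^2 - 3*y - 3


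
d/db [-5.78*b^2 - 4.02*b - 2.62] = -11.56*b - 4.02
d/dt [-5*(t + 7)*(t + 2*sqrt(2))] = -10*t - 35 - 10*sqrt(2)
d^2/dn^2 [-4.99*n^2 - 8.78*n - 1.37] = -9.98000000000000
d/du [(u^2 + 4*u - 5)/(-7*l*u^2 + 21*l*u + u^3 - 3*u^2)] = (-2*u*(u + 2)*(7*l*u - 21*l - u^2 + 3*u) + (u^2 + 4*u - 5)*(14*l*u - 21*l - 3*u^2 + 6*u))/(u^2*(7*l*u - 21*l - u^2 + 3*u)^2)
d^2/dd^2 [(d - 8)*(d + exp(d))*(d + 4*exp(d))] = 5*d^2*exp(d) + 16*d*exp(2*d) - 20*d*exp(d) + 6*d - 112*exp(2*d) - 70*exp(d) - 16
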